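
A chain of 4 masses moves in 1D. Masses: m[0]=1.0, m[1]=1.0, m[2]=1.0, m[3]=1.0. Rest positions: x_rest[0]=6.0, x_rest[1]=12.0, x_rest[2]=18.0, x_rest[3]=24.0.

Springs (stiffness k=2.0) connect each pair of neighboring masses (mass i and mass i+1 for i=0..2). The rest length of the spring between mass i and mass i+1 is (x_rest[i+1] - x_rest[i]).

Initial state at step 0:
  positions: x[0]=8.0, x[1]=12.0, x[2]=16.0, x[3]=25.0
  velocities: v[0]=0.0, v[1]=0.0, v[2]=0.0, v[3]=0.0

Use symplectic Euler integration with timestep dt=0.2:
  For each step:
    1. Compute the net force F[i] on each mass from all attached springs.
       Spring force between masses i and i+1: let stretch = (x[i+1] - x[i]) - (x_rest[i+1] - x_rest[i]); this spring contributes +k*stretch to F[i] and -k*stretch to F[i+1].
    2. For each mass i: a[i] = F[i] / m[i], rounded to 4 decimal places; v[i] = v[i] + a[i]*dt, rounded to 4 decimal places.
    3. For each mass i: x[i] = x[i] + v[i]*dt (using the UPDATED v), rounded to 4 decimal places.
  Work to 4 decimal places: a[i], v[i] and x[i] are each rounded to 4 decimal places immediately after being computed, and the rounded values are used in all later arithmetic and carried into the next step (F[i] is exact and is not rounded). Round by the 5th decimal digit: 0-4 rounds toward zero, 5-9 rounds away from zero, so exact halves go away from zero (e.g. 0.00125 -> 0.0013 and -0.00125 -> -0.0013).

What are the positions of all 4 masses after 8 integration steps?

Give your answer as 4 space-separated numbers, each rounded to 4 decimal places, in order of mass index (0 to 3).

Answer: 4.8758 13.2364 19.7147 23.1732

Derivation:
Step 0: x=[8.0000 12.0000 16.0000 25.0000] v=[0.0000 0.0000 0.0000 0.0000]
Step 1: x=[7.8400 12.0000 16.4000 24.7600] v=[-0.8000 0.0000 2.0000 -1.2000]
Step 2: x=[7.5328 12.0192 17.1168 24.3312] v=[-1.5360 0.0960 3.5840 -2.1440]
Step 3: x=[7.1045 12.0873 18.0029 23.8052] v=[-2.1414 0.3405 4.4307 -2.6298]
Step 4: x=[6.5948 12.2300 18.8800 23.2951] v=[-2.5483 0.7136 4.3854 -2.5507]
Step 5: x=[6.0560 12.4539 19.5783 22.9118] v=[-2.6942 1.1195 3.4914 -1.9167]
Step 6: x=[5.5490 12.7359 19.9733 22.7418] v=[-2.5350 1.4101 1.9750 -0.8501]
Step 7: x=[5.1370 13.0220 20.0108 22.8303] v=[-2.0602 1.4303 0.1874 0.4425]
Step 8: x=[4.8758 13.2364 19.7147 23.1732] v=[-1.3062 1.0718 -1.4803 1.7147]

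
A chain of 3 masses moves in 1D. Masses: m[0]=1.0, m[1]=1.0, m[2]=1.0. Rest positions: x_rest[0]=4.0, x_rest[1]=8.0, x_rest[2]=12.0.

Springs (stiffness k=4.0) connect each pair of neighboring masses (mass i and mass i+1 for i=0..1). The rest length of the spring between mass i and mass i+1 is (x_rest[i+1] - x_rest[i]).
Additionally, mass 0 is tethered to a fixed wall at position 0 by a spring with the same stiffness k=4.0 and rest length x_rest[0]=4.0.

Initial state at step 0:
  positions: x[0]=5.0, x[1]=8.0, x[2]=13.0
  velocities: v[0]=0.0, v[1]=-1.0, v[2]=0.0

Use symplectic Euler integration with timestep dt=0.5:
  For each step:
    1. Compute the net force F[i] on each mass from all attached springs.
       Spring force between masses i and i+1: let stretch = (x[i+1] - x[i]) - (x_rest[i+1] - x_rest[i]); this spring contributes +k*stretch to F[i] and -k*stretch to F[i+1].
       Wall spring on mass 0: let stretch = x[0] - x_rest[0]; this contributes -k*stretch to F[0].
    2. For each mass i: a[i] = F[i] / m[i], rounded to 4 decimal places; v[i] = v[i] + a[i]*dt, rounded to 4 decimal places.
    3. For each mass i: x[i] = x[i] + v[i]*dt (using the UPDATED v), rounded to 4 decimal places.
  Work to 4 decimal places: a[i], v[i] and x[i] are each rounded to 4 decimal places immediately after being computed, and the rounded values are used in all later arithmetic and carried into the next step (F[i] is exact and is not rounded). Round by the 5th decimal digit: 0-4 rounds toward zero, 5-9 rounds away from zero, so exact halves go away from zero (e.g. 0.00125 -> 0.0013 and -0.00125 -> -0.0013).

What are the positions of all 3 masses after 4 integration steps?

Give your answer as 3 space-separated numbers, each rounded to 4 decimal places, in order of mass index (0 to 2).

Step 0: x=[5.0000 8.0000 13.0000] v=[0.0000 -1.0000 0.0000]
Step 1: x=[3.0000 9.5000 12.0000] v=[-4.0000 3.0000 -2.0000]
Step 2: x=[4.5000 7.0000 12.5000] v=[3.0000 -5.0000 1.0000]
Step 3: x=[4.0000 7.5000 11.5000] v=[-1.0000 1.0000 -2.0000]
Step 4: x=[3.0000 8.5000 10.5000] v=[-2.0000 2.0000 -2.0000]

Answer: 3.0000 8.5000 10.5000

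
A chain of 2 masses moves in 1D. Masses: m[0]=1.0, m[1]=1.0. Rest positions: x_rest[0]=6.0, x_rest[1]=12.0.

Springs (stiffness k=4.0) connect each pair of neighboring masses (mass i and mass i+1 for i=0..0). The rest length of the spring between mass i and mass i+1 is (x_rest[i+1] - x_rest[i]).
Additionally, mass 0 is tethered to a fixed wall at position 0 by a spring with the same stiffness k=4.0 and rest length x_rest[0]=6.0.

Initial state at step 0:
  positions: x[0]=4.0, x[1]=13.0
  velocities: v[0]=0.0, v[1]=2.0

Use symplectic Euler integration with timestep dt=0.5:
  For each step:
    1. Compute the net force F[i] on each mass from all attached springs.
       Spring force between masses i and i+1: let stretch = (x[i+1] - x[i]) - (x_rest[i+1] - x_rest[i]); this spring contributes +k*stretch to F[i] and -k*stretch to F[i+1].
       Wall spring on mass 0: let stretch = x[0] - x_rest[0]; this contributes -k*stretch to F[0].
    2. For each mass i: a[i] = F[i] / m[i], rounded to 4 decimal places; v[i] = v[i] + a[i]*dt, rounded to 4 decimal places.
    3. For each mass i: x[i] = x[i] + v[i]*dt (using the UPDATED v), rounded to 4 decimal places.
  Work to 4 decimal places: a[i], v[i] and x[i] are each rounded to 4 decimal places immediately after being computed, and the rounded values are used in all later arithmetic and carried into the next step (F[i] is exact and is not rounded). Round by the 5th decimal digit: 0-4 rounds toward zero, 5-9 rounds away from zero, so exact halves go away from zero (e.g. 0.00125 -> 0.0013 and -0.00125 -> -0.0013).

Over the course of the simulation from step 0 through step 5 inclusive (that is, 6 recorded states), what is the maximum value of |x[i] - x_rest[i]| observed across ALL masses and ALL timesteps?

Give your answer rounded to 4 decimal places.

Step 0: x=[4.0000 13.0000] v=[0.0000 2.0000]
Step 1: x=[9.0000 11.0000] v=[10.0000 -4.0000]
Step 2: x=[7.0000 13.0000] v=[-4.0000 4.0000]
Step 3: x=[4.0000 15.0000] v=[-6.0000 4.0000]
Step 4: x=[8.0000 12.0000] v=[8.0000 -6.0000]
Step 5: x=[8.0000 11.0000] v=[0.0000 -2.0000]
Max displacement = 3.0000

Answer: 3.0000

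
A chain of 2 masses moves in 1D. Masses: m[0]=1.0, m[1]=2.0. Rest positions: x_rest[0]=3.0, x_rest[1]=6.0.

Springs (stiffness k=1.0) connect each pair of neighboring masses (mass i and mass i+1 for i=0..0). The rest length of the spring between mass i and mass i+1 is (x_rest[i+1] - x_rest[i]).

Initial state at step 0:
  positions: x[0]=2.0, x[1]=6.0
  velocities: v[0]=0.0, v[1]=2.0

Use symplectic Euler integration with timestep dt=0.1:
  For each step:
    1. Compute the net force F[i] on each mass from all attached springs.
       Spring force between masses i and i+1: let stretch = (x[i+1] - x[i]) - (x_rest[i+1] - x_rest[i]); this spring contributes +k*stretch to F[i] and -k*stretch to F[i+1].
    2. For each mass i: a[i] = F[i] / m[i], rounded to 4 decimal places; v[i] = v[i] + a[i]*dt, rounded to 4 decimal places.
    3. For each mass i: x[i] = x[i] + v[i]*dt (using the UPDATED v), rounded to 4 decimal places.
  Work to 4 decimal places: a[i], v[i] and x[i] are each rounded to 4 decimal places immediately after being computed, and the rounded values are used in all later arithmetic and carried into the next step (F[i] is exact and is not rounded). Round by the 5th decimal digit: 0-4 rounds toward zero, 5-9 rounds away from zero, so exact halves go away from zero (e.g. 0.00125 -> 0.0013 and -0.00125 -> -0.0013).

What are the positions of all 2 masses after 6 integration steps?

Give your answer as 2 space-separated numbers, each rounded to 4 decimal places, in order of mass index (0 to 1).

Answer: 2.2681 7.0660

Derivation:
Step 0: x=[2.0000 6.0000] v=[0.0000 2.0000]
Step 1: x=[2.0100 6.1950] v=[0.1000 1.9500]
Step 2: x=[2.0319 6.3841] v=[0.2185 1.8908]
Step 3: x=[2.0673 6.5664] v=[0.3537 1.8232]
Step 4: x=[2.1177 6.7412] v=[0.5036 1.7482]
Step 5: x=[2.1843 6.9079] v=[0.6660 1.6670]
Step 6: x=[2.2681 7.0660] v=[0.8384 1.5808]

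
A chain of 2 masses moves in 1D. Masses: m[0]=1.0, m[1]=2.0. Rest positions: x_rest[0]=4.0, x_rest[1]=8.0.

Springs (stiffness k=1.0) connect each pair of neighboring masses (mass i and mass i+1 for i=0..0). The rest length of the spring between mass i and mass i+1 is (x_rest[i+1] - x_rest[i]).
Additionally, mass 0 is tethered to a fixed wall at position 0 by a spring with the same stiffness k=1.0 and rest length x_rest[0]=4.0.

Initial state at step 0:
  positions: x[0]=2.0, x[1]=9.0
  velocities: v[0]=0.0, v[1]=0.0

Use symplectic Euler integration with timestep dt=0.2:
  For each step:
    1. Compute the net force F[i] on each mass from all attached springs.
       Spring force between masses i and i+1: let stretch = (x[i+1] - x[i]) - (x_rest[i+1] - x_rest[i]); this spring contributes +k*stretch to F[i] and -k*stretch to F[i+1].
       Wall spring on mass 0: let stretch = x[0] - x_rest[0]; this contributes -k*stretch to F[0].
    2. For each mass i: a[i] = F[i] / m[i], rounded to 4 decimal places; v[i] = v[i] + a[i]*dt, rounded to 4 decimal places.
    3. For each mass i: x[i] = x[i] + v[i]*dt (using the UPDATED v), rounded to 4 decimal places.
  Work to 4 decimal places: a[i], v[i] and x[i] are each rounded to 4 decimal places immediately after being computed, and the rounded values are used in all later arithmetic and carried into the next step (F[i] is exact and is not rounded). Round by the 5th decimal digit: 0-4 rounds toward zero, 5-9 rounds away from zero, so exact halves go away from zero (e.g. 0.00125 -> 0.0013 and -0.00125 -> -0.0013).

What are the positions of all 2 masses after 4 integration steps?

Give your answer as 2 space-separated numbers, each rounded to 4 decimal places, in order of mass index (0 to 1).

Answer: 3.7356 8.4747

Derivation:
Step 0: x=[2.0000 9.0000] v=[0.0000 0.0000]
Step 1: x=[2.2000 8.9400] v=[1.0000 -0.3000]
Step 2: x=[2.5816 8.8252] v=[1.9080 -0.5740]
Step 3: x=[3.1097 8.6655] v=[2.6404 -0.7984]
Step 4: x=[3.7356 8.4747] v=[3.1296 -0.9540]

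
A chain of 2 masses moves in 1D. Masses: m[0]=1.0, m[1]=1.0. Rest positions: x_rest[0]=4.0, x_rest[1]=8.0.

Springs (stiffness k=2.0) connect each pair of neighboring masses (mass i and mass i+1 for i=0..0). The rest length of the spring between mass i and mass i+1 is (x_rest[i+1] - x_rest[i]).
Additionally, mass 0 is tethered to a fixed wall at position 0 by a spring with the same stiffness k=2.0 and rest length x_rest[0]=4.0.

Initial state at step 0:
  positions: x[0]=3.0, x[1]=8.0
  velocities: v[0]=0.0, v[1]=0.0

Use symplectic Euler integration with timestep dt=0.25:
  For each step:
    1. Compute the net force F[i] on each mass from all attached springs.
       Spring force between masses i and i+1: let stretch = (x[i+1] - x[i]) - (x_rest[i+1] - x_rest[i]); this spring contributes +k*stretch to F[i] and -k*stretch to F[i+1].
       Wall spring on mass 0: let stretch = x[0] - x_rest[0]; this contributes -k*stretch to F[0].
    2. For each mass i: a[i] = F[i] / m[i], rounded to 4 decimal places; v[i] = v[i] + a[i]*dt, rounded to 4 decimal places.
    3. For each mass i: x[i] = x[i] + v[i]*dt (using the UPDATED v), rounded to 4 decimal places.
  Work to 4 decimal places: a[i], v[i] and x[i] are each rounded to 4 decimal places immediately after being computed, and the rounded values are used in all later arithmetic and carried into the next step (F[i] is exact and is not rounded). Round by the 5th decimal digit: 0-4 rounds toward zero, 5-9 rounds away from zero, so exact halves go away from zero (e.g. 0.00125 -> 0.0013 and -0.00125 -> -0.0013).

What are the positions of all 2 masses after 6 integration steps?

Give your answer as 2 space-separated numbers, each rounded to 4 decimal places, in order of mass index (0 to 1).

Step 0: x=[3.0000 8.0000] v=[0.0000 0.0000]
Step 1: x=[3.2500 7.8750] v=[1.0000 -0.5000]
Step 2: x=[3.6719 7.6719] v=[1.6875 -0.8125]
Step 3: x=[4.1348 7.4688] v=[1.8516 -0.8125]
Step 4: x=[4.4976 7.3489] v=[1.4512 -0.4795]
Step 5: x=[4.6546 7.3726] v=[0.6281 0.0949]
Step 6: x=[4.5696 7.5566] v=[-0.3402 0.7359]

Answer: 4.5696 7.5566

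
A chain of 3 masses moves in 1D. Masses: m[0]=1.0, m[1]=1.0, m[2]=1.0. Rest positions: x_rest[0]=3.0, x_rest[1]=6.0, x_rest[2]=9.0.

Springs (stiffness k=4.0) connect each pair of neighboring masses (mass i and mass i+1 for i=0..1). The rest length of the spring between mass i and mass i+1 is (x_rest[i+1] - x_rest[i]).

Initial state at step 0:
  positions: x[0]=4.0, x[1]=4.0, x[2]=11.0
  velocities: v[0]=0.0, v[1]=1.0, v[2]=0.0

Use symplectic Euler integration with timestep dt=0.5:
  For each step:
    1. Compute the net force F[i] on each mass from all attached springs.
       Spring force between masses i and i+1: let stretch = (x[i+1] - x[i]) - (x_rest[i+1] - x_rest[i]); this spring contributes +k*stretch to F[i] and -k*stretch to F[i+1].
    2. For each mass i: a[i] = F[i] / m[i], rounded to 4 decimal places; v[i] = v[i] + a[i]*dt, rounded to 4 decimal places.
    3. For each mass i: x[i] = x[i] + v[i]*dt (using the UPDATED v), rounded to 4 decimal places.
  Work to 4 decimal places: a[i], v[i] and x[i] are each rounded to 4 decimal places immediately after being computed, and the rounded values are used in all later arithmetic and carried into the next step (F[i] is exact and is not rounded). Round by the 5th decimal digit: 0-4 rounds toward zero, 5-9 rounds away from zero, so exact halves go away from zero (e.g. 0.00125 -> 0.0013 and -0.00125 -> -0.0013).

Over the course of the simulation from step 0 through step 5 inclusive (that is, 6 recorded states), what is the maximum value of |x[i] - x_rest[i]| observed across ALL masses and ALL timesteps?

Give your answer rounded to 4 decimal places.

Step 0: x=[4.0000 4.0000 11.0000] v=[0.0000 1.0000 0.0000]
Step 1: x=[1.0000 11.5000 7.0000] v=[-6.0000 15.0000 -8.0000]
Step 2: x=[5.5000 4.0000 10.5000] v=[9.0000 -15.0000 7.0000]
Step 3: x=[5.5000 4.5000 10.5000] v=[0.0000 1.0000 0.0000]
Step 4: x=[1.5000 12.0000 7.5000] v=[-8.0000 15.0000 -6.0000]
Step 5: x=[5.0000 4.5000 12.0000] v=[7.0000 -15.0000 9.0000]
Max displacement = 6.0000

Answer: 6.0000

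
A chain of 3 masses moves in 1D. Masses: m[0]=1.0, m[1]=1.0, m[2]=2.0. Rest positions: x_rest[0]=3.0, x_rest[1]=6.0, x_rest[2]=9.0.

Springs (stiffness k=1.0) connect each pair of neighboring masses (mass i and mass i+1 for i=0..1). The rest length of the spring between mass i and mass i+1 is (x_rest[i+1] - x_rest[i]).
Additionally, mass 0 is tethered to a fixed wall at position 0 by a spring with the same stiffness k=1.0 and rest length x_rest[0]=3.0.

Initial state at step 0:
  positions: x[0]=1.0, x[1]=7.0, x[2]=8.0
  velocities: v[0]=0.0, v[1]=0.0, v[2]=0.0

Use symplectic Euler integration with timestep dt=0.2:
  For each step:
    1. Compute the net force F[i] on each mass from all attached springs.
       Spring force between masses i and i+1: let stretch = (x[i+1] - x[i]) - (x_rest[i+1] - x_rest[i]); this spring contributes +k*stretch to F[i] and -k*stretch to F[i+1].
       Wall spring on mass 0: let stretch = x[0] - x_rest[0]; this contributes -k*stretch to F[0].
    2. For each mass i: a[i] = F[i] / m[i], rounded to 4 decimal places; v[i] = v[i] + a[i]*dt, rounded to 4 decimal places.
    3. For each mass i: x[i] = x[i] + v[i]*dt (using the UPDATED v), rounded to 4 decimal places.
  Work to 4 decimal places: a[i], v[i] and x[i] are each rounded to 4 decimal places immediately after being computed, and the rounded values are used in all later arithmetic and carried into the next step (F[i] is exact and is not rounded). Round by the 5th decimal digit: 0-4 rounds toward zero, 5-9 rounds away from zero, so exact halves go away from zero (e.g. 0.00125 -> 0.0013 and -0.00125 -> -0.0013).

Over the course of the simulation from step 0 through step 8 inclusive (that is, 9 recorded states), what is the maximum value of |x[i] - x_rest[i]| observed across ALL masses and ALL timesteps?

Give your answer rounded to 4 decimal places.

Answer: 2.1189

Derivation:
Step 0: x=[1.0000 7.0000 8.0000] v=[0.0000 0.0000 0.0000]
Step 1: x=[1.2000 6.8000 8.0400] v=[1.0000 -1.0000 0.2000]
Step 2: x=[1.5760 6.4256 8.1152] v=[1.8800 -1.8720 0.3760]
Step 3: x=[2.0829 5.9248 8.2166] v=[2.5347 -2.5040 0.5070]
Step 4: x=[2.6602 5.3620 8.3322] v=[2.8865 -2.8140 0.5778]
Step 5: x=[3.2392 4.8099 8.4484] v=[2.8948 -2.7603 0.5808]
Step 6: x=[3.7514 4.3406 8.5518] v=[2.5611 -2.3467 0.5169]
Step 7: x=[4.1371 4.0161 8.6310] v=[1.9287 -1.6223 0.3958]
Step 8: x=[4.3525 3.8811 8.6779] v=[1.0771 -0.6751 0.2343]
Max displacement = 2.1189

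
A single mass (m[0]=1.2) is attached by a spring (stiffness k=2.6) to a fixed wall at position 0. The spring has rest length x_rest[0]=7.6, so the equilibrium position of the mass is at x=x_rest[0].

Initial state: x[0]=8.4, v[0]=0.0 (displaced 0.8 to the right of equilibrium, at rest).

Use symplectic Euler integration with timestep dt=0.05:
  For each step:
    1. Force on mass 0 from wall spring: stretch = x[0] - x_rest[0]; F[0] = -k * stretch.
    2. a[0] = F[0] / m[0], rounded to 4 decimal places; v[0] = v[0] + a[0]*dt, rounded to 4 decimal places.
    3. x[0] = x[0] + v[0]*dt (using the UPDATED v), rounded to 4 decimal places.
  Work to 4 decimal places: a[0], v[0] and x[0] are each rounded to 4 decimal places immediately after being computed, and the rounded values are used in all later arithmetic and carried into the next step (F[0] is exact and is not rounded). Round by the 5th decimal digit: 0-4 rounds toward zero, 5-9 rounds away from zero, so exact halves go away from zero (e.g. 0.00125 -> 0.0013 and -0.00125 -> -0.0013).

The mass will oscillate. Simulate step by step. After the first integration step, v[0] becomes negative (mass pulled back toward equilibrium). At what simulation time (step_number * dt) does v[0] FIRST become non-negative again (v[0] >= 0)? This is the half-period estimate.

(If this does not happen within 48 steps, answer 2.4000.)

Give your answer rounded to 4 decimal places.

Answer: 2.1500

Derivation:
Step 0: x=[8.4000] v=[0.0000]
Step 1: x=[8.3957] v=[-0.0867]
Step 2: x=[8.3871] v=[-0.1729]
Step 3: x=[8.3742] v=[-0.2582]
Step 4: x=[8.3571] v=[-0.3421]
Step 5: x=[8.3359] v=[-0.4241]
Step 6: x=[8.3107] v=[-0.5038]
Step 7: x=[8.2817] v=[-0.5808]
Step 8: x=[8.2490] v=[-0.6547]
Step 9: x=[8.2128] v=[-0.7250]
Step 10: x=[8.1732] v=[-0.7914]
Step 11: x=[8.1305] v=[-0.8535]
Step 12: x=[8.0850] v=[-0.9110]
Step 13: x=[8.0368] v=[-0.9635]
Step 14: x=[7.9863] v=[-1.0108]
Step 15: x=[7.9337] v=[-1.0527]
Step 16: x=[7.8793] v=[-1.0889]
Step 17: x=[7.8233] v=[-1.1192]
Step 18: x=[7.7661] v=[-1.1434]
Step 19: x=[7.7080] v=[-1.1614]
Step 20: x=[7.6493] v=[-1.1731]
Step 21: x=[7.5904] v=[-1.1784]
Step 22: x=[7.5315] v=[-1.1774]
Step 23: x=[7.4730] v=[-1.1700]
Step 24: x=[7.4152] v=[-1.1562]
Step 25: x=[7.3584] v=[-1.1362]
Step 26: x=[7.3029] v=[-1.1100]
Step 27: x=[7.2490] v=[-1.0778]
Step 28: x=[7.1970] v=[-1.0398]
Step 29: x=[7.1472] v=[-0.9961]
Step 30: x=[7.0999] v=[-0.9470]
Step 31: x=[7.0553] v=[-0.8928]
Step 32: x=[7.0136] v=[-0.8338]
Step 33: x=[6.9751] v=[-0.7703]
Step 34: x=[6.9400] v=[-0.7026]
Step 35: x=[6.9084] v=[-0.6311]
Step 36: x=[6.8806] v=[-0.5562]
Step 37: x=[6.8567] v=[-0.4783]
Step 38: x=[6.8368] v=[-0.3978]
Step 39: x=[6.8210] v=[-0.3151]
Step 40: x=[6.8095] v=[-0.2307]
Step 41: x=[6.8022] v=[-0.1451]
Step 42: x=[6.7993] v=[-0.0587]
Step 43: x=[6.8007] v=[0.0280]
First v>=0 after going negative at step 43, time=2.1500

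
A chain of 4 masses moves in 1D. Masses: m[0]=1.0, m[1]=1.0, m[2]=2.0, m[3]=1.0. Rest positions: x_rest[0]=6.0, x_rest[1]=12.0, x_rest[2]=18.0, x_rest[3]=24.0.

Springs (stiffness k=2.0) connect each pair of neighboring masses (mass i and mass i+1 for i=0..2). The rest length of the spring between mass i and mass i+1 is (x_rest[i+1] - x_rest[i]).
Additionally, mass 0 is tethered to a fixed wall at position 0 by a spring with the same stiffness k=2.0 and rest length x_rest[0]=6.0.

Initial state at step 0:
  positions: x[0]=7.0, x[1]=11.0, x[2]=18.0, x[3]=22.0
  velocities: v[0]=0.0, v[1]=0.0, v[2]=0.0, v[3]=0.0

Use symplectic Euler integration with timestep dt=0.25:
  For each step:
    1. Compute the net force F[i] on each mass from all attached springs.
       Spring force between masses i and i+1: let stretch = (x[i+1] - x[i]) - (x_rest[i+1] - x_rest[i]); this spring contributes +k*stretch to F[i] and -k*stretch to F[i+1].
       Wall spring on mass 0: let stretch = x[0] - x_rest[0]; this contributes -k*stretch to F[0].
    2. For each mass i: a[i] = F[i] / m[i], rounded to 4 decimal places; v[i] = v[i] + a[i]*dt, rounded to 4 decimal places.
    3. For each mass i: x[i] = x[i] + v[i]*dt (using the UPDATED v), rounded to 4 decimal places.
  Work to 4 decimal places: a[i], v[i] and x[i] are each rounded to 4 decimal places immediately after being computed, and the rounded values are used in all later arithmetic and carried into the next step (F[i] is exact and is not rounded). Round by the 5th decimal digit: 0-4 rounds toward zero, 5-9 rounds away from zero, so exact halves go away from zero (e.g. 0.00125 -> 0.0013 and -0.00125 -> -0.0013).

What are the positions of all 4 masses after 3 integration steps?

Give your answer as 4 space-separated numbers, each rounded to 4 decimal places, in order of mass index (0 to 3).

Step 0: x=[7.0000 11.0000 18.0000 22.0000] v=[0.0000 0.0000 0.0000 0.0000]
Step 1: x=[6.6250 11.3750 17.8125 22.2500] v=[-1.5000 1.5000 -0.7500 1.0000]
Step 2: x=[6.0156 11.9610 17.5000 22.6953] v=[-2.4375 2.3438 -1.2500 1.7813]
Step 3: x=[5.3975 12.4962 17.1660 23.2412] v=[-2.4726 2.1406 -1.3359 2.1837]

Answer: 5.3975 12.4962 17.1660 23.2412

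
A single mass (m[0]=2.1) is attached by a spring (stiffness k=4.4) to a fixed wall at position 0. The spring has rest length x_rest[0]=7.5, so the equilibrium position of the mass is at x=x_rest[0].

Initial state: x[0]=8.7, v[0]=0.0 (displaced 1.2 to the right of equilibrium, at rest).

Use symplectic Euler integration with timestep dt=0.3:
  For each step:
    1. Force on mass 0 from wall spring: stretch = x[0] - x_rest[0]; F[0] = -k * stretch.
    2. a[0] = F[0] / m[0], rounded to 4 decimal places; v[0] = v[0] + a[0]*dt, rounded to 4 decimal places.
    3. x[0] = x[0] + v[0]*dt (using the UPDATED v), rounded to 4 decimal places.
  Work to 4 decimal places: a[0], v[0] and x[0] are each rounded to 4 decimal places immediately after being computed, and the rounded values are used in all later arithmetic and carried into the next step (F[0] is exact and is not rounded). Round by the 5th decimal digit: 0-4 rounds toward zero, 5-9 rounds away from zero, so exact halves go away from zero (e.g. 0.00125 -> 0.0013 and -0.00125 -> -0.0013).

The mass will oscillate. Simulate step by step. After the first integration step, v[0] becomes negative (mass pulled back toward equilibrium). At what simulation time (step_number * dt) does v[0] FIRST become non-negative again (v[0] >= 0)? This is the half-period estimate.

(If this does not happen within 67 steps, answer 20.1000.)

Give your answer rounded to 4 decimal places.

Step 0: x=[8.7000] v=[0.0000]
Step 1: x=[8.4737] v=[-0.7543]
Step 2: x=[8.0638] v=[-1.3663]
Step 3: x=[7.5476] v=[-1.7207]
Step 4: x=[7.0224] v=[-1.7506]
Step 5: x=[6.5873] v=[-1.4504]
Step 6: x=[6.3243] v=[-0.8767]
Step 7: x=[6.2830] v=[-0.1377]
Step 8: x=[6.4712] v=[0.6273]
First v>=0 after going negative at step 8, time=2.4000

Answer: 2.4000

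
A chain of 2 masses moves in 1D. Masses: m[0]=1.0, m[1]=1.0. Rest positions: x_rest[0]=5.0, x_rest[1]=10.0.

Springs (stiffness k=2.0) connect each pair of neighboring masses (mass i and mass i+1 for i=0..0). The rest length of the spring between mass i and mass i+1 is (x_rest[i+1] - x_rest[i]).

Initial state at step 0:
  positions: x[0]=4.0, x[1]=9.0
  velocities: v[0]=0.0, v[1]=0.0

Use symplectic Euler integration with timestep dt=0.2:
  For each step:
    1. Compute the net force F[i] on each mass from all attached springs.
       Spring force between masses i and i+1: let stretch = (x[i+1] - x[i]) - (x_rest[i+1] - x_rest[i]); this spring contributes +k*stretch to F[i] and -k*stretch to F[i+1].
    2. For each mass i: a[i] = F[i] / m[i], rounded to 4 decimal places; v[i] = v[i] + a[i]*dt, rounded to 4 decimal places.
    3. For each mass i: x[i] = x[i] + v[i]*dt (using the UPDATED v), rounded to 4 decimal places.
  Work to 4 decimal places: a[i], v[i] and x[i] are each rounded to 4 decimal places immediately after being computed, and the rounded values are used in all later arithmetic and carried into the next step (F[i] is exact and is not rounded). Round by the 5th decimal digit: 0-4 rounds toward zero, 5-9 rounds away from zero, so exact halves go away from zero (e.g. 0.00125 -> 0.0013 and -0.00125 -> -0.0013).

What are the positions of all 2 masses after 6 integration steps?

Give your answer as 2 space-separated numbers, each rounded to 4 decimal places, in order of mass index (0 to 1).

Step 0: x=[4.0000 9.0000] v=[0.0000 0.0000]
Step 1: x=[4.0000 9.0000] v=[0.0000 0.0000]
Step 2: x=[4.0000 9.0000] v=[0.0000 0.0000]
Step 3: x=[4.0000 9.0000] v=[0.0000 0.0000]
Step 4: x=[4.0000 9.0000] v=[0.0000 0.0000]
Step 5: x=[4.0000 9.0000] v=[0.0000 0.0000]
Step 6: x=[4.0000 9.0000] v=[0.0000 0.0000]

Answer: 4.0000 9.0000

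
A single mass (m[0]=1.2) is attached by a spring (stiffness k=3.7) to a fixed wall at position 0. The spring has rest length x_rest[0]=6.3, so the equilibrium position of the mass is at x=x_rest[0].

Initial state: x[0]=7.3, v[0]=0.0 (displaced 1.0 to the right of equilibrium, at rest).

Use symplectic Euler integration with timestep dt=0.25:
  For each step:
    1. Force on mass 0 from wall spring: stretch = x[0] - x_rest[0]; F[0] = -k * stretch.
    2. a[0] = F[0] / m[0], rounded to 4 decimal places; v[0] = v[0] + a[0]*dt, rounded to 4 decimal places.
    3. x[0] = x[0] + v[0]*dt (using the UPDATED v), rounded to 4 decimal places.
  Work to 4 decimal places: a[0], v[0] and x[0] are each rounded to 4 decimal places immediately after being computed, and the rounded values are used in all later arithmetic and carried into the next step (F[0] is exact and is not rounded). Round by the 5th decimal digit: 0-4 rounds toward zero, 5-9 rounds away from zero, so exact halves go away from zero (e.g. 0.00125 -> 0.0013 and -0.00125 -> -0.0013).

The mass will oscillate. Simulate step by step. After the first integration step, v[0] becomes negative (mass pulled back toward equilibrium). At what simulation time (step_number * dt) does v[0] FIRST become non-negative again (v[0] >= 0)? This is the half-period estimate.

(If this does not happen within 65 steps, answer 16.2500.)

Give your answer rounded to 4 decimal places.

Step 0: x=[7.3000] v=[0.0000]
Step 1: x=[7.1073] v=[-0.7708]
Step 2: x=[6.7590] v=[-1.3931]
Step 3: x=[6.3223] v=[-1.7469]
Step 4: x=[5.8813] v=[-1.7641]
Step 5: x=[5.5210] v=[-1.4414]
Step 6: x=[5.3108] v=[-0.8409]
Step 7: x=[5.2912] v=[-0.0784]
Step 8: x=[5.4660] v=[0.6992]
First v>=0 after going negative at step 8, time=2.0000

Answer: 2.0000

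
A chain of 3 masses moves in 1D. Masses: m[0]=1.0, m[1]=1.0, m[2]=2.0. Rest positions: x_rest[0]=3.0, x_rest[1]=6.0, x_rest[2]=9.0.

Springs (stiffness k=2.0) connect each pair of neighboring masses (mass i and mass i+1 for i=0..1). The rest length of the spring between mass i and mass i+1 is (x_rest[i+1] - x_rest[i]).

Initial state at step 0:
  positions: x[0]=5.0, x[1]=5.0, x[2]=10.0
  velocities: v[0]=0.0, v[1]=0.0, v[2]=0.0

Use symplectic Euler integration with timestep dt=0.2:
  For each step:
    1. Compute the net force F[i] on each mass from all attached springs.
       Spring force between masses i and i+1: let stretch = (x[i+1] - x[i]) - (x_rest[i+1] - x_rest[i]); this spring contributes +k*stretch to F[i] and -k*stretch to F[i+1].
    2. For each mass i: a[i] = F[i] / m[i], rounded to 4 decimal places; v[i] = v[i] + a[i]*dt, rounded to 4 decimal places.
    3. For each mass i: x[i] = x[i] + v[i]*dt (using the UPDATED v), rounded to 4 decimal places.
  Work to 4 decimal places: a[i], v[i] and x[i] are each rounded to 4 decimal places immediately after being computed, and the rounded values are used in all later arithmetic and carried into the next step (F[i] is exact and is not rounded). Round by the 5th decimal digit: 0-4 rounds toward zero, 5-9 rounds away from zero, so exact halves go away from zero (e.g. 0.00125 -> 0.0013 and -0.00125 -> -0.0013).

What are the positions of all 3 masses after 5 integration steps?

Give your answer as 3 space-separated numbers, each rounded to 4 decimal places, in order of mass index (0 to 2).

Answer: 2.8985 8.3840 9.3587

Derivation:
Step 0: x=[5.0000 5.0000 10.0000] v=[0.0000 0.0000 0.0000]
Step 1: x=[4.7600 5.4000 9.9200] v=[-1.2000 2.0000 -0.4000]
Step 2: x=[4.3312 6.1104 9.7792] v=[-2.1440 3.5520 -0.7040]
Step 3: x=[3.8047 6.9720 9.6116] v=[-2.6323 4.3078 -0.8378]
Step 4: x=[3.2916 7.7913 9.4585] v=[-2.5654 4.0967 -0.7657]
Step 5: x=[2.8985 8.3840 9.3587] v=[-1.9655 2.9637 -0.4991]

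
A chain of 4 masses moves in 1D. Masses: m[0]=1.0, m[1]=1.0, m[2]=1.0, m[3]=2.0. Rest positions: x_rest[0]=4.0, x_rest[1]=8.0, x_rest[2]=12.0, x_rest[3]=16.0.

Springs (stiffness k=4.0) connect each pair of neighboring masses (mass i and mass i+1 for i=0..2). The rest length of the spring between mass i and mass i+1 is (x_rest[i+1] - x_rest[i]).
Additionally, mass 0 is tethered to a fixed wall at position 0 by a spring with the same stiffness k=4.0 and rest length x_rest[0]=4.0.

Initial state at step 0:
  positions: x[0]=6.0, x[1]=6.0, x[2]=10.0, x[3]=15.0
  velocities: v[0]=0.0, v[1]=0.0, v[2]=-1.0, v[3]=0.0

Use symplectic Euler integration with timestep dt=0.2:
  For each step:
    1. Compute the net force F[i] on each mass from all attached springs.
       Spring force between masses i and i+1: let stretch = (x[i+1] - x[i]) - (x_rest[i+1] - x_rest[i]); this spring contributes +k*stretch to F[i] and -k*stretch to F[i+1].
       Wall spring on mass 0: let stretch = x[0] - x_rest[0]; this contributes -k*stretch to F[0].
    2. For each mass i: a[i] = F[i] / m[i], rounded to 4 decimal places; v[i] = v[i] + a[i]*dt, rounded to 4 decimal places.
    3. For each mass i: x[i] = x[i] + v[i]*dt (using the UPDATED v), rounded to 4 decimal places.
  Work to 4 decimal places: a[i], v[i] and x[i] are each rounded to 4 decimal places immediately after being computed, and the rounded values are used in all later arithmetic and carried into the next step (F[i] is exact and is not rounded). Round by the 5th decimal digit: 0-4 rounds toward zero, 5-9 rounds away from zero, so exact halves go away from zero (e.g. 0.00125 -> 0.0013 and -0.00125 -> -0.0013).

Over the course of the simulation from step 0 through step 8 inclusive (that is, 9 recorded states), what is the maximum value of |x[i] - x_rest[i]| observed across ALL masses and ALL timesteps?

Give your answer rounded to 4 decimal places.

Answer: 2.6845

Derivation:
Step 0: x=[6.0000 6.0000 10.0000 15.0000] v=[0.0000 0.0000 -1.0000 0.0000]
Step 1: x=[5.0400 6.6400 9.9600 14.9200] v=[-4.8000 3.2000 -0.2000 -0.4000]
Step 2: x=[3.5296 7.5552 10.1824 14.7632] v=[-7.5520 4.5760 1.1120 -0.7840]
Step 3: x=[2.0986 8.2467 10.7174 14.5599] v=[-7.1552 3.4573 2.6749 -1.0163]
Step 4: x=[1.3155 8.3498 11.4719 14.3692] v=[-3.9156 0.5154 3.7723 -0.9533]
Step 5: x=[1.4474 7.8269 12.1904 14.2668] v=[0.6594 -2.6144 3.5925 -0.5122]
Step 6: x=[2.3684 6.9815 12.5430 14.3182] v=[4.6051 -4.2272 1.7628 0.2572]
Step 7: x=[3.6486 6.2878 12.2898 14.5476] v=[6.4009 -3.4685 -1.2662 1.1471]
Step 8: x=[4.7673 6.1321 11.4375 14.9164] v=[5.5934 -0.7783 -4.2616 1.8440]
Max displacement = 2.6845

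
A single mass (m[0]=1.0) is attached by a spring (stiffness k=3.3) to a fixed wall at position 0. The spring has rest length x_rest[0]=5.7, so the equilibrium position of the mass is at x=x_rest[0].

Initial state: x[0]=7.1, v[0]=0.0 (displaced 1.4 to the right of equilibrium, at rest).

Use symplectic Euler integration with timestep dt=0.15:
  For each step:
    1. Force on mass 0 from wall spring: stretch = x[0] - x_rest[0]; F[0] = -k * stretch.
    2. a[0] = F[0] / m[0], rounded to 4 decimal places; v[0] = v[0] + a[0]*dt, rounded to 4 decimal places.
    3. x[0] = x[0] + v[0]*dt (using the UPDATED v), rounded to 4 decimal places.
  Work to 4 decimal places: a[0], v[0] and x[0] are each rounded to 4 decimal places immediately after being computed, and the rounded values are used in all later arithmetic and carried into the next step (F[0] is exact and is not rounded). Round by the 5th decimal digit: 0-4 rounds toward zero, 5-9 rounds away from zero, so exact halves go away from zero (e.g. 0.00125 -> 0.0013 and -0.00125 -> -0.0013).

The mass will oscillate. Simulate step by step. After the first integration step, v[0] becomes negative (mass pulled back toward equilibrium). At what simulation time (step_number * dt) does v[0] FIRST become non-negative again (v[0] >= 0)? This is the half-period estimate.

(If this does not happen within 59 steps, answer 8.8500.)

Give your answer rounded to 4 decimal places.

Answer: 1.8000

Derivation:
Step 0: x=[7.1000] v=[0.0000]
Step 1: x=[6.9961] v=[-0.6930]
Step 2: x=[6.7959] v=[-1.3346]
Step 3: x=[6.5143] v=[-1.8771]
Step 4: x=[6.1723] v=[-2.2802]
Step 5: x=[5.7952] v=[-2.5140]
Step 6: x=[5.4110] v=[-2.5611]
Step 7: x=[5.0483] v=[-2.4180]
Step 8: x=[4.7340] v=[-2.0954]
Step 9: x=[4.4914] v=[-1.6172]
Step 10: x=[4.3386] v=[-1.0189]
Step 11: x=[4.2869] v=[-0.3450]
Step 12: x=[4.3401] v=[0.3545]
First v>=0 after going negative at step 12, time=1.8000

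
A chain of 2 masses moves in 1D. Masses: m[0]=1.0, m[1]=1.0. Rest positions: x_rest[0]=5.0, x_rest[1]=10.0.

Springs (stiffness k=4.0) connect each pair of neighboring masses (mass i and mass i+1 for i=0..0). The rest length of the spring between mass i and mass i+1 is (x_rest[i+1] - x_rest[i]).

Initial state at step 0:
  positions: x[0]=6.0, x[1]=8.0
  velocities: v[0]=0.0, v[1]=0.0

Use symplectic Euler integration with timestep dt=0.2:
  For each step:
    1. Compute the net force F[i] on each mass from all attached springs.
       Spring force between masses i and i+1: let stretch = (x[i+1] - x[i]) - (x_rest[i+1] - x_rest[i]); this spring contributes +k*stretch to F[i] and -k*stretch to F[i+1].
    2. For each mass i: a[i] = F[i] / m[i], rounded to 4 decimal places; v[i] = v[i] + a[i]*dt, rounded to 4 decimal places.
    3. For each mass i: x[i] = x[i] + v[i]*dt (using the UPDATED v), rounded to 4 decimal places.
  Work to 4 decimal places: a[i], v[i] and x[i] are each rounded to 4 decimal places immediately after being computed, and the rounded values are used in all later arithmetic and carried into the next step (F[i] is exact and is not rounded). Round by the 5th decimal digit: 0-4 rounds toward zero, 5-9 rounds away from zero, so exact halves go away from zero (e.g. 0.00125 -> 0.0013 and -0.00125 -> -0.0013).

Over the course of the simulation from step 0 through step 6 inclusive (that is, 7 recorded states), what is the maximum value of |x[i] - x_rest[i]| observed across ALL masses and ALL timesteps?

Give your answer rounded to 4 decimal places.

Step 0: x=[6.0000 8.0000] v=[0.0000 0.0000]
Step 1: x=[5.5200 8.4800] v=[-2.4000 2.4000]
Step 2: x=[4.7136 9.2864] v=[-4.0320 4.0320]
Step 3: x=[3.8388 10.1612] v=[-4.3738 4.3738]
Step 4: x=[3.1756 10.8244] v=[-3.3159 3.3159]
Step 5: x=[2.9362 11.0638] v=[-1.1969 1.1969]
Step 6: x=[3.1972 10.8028] v=[1.3052 -1.3052]
Max displacement = 2.0638

Answer: 2.0638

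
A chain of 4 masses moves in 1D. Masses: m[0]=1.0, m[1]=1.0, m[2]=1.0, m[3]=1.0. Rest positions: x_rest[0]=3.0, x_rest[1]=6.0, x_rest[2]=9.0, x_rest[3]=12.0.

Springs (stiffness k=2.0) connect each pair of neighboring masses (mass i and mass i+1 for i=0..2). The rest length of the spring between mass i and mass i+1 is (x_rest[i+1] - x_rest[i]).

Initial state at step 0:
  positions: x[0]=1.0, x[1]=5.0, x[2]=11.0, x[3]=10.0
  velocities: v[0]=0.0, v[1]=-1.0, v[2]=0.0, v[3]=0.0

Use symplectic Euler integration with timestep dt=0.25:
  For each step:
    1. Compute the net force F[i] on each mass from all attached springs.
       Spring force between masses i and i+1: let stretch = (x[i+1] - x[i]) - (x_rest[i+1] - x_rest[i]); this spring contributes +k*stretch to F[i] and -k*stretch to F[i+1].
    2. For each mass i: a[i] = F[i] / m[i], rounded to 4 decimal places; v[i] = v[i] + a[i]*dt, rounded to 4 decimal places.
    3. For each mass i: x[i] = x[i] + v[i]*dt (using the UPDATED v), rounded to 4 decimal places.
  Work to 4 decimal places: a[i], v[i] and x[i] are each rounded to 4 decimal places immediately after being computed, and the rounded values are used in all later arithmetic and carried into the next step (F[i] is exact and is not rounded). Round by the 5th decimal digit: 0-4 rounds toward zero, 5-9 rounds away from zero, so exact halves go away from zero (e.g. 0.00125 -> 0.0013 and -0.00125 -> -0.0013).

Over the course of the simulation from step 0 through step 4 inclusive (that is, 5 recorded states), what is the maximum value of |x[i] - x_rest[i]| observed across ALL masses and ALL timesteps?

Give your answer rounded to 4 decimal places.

Answer: 3.0752

Derivation:
Step 0: x=[1.0000 5.0000 11.0000 10.0000] v=[0.0000 -1.0000 0.0000 0.0000]
Step 1: x=[1.1250 5.0000 10.1250 10.5000] v=[0.5000 0.0000 -3.5000 2.0000]
Step 2: x=[1.3594 5.1563 8.6563 11.3281] v=[0.9375 0.6250 -5.8750 3.3125]
Step 3: x=[1.6934 5.2755 7.0840 12.1973] v=[1.3360 0.4766 -6.2891 3.4766]
Step 4: x=[2.1002 5.1730 5.9248 12.8023] v=[1.6271 -0.4102 -4.6367 2.4200]
Max displacement = 3.0752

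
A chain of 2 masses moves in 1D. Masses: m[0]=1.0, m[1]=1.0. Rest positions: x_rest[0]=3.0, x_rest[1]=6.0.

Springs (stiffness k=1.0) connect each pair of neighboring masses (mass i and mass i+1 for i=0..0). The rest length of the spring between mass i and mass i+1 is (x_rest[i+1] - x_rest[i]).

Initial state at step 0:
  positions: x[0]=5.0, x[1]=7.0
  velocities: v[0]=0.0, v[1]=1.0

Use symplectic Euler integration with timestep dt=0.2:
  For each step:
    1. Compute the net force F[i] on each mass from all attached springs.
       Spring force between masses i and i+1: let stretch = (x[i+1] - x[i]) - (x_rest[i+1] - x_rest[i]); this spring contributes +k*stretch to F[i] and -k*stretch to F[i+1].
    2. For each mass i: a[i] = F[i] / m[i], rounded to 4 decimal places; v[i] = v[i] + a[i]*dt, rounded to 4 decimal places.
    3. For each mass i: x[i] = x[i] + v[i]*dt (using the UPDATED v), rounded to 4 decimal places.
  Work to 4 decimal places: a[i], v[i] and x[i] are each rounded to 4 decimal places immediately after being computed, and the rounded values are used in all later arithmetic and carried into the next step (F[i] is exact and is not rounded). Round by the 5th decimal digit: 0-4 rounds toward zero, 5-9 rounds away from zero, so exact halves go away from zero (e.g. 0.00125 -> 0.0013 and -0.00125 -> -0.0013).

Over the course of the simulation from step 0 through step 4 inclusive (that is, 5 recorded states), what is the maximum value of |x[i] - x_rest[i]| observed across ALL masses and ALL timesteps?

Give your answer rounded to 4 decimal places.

Answer: 2.0776

Derivation:
Step 0: x=[5.0000 7.0000] v=[0.0000 1.0000]
Step 1: x=[4.9600 7.2400] v=[-0.2000 1.2000]
Step 2: x=[4.8912 7.5088] v=[-0.3440 1.3440]
Step 3: x=[4.8071 7.7929] v=[-0.4205 1.4205]
Step 4: x=[4.7224 8.0776] v=[-0.4233 1.4233]
Max displacement = 2.0776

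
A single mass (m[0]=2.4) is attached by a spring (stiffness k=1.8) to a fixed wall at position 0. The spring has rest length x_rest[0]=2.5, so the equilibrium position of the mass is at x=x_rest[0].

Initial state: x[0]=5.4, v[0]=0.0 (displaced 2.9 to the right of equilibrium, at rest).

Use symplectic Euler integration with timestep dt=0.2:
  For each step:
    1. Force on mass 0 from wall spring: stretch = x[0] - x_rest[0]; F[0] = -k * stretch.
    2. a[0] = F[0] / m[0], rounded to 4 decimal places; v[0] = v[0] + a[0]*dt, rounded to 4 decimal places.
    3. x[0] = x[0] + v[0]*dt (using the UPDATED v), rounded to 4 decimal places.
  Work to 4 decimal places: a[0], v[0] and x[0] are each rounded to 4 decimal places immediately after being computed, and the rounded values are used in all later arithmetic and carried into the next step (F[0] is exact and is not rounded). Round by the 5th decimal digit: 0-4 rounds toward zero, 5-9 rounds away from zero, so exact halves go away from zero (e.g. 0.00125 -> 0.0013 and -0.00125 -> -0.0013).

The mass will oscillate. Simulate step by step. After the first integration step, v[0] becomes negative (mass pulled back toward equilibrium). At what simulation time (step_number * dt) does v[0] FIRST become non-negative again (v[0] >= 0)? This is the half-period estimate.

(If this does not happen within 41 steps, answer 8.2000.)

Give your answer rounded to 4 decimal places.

Step 0: x=[5.4000] v=[0.0000]
Step 1: x=[5.3130] v=[-0.4350]
Step 2: x=[5.1416] v=[-0.8570]
Step 3: x=[4.8910] v=[-1.2532]
Step 4: x=[4.5686] v=[-1.6119]
Step 5: x=[4.1842] v=[-1.9222]
Step 6: x=[3.7492] v=[-2.1748]
Step 7: x=[3.2768] v=[-2.3622]
Step 8: x=[2.7811] v=[-2.4787]
Step 9: x=[2.2769] v=[-2.5209]
Step 10: x=[1.7794] v=[-2.4874]
Step 11: x=[1.3035] v=[-2.3793]
Step 12: x=[0.8635] v=[-2.1998]
Step 13: x=[0.4726] v=[-1.9543]
Step 14: x=[0.1426] v=[-1.6502]
Step 15: x=[-0.1167] v=[-1.2966]
Step 16: x=[-0.2975] v=[-0.9041]
Step 17: x=[-0.3944] v=[-0.4845]
Step 18: x=[-0.4045] v=[-0.0503]
Step 19: x=[-0.3274] v=[0.3854]
First v>=0 after going negative at step 19, time=3.8000

Answer: 3.8000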